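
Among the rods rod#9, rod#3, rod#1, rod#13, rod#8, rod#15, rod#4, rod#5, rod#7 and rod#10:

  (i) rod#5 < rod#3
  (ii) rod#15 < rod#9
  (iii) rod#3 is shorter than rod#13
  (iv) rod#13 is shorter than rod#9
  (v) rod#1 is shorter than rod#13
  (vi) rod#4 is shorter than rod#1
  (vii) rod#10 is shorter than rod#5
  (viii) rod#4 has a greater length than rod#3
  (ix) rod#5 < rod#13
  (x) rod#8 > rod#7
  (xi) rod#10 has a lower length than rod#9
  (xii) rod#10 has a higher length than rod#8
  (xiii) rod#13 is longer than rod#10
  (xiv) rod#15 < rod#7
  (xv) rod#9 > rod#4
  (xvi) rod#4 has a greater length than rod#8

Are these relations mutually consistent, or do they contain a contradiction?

Every relation is compatible with rod#15 < rod#7 < rod#8 < rod#10 < rod#5 < rod#3 < rod#4 < rod#1 < rod#13 < rod#9; the set is consistent.

consistent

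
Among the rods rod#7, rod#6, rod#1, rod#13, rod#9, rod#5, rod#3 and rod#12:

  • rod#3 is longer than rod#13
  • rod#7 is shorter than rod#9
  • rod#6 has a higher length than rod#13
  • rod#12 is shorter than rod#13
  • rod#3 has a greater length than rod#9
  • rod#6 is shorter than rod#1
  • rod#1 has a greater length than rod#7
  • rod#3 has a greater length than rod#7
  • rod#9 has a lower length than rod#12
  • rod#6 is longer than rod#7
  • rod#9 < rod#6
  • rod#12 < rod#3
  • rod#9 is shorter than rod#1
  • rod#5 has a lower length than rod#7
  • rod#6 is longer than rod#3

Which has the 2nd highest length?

The consecutive relations fix a unique order: rod#5 < rod#7 < rod#9 < rod#12 < rod#13 < rod#3 < rod#6 < rod#1.
The 2nd largest is rod#6.

rod#6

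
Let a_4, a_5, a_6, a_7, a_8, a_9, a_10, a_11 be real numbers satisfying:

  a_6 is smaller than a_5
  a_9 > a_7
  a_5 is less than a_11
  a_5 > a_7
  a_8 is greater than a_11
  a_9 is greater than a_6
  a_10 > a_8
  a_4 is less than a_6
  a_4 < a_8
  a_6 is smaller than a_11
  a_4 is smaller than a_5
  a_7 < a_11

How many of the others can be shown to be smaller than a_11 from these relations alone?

4

Directly below a_11: a_6, a_7, a_5.
One step further: a_4 (4 so far).
No other element is forced below a_11 by the given relations, so the count is 4.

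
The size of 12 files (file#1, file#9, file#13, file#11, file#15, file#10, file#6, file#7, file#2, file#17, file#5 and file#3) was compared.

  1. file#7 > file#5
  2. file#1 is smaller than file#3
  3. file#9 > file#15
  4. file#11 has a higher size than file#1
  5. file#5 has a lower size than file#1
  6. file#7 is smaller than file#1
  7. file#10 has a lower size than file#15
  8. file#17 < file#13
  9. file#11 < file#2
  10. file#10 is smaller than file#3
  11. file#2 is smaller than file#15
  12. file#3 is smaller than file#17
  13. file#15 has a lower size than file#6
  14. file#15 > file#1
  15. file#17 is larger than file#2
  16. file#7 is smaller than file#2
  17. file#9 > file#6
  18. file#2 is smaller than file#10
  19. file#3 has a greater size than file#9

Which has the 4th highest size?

file#9

Piecing the relations together gives one ordering: file#5 < file#7 < file#1 < file#11 < file#2 < file#10 < file#15 < file#6 < file#9 < file#3 < file#17 < file#13.
The 4th largest is file#9.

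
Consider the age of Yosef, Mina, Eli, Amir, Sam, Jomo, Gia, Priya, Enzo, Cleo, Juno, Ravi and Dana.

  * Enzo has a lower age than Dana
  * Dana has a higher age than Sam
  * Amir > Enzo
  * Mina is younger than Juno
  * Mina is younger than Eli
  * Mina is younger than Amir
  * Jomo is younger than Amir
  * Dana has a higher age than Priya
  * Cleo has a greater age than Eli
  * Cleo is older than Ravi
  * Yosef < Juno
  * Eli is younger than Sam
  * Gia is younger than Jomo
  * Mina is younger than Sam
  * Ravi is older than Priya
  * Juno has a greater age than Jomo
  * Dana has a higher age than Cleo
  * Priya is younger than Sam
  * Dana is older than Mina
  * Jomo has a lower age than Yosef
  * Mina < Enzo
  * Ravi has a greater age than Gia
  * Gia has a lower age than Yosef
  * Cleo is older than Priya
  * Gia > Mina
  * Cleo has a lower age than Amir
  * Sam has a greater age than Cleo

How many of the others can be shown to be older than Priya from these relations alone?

5

The elements the relations force above Priya are Ravi, Cleo, Sam, Dana, Amir — no chain reaches any other.
That is 5.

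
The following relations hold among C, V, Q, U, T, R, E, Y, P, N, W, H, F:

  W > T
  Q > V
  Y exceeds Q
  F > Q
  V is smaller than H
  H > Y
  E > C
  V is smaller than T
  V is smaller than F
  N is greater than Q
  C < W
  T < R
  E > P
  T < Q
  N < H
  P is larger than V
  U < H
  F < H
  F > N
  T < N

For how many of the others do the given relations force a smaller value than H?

7

The elements the relations force below H are V, T, Q, U, N, F, Y — no chain reaches any other.
That is 7.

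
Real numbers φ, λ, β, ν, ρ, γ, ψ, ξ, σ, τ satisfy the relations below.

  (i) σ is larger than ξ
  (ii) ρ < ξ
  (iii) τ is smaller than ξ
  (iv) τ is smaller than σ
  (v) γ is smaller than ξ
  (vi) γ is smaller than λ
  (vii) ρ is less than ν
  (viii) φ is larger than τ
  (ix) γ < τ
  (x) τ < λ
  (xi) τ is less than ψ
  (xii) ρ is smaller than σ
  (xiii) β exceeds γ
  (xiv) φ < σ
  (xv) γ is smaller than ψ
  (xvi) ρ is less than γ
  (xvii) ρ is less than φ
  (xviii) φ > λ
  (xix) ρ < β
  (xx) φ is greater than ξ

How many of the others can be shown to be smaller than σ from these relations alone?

Directly below σ: ρ, τ, ξ, φ.
One step further: γ, λ (6 so far).
Nothing else is reachable below σ; 6 in all.

6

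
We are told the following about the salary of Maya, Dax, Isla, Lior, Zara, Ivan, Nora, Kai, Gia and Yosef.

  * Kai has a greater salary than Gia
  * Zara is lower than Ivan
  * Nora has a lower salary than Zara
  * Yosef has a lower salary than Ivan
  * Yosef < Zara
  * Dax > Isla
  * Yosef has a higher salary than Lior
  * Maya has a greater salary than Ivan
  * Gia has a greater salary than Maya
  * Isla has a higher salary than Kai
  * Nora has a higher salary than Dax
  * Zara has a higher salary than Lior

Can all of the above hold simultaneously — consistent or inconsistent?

We have Zara < Ivan stated directly, yet also Ivan < Maya < Gia < Kai < Isla < Dax < Nora < Zara by chaining the others — so Ivan < Zara. Contradiction.

inconsistent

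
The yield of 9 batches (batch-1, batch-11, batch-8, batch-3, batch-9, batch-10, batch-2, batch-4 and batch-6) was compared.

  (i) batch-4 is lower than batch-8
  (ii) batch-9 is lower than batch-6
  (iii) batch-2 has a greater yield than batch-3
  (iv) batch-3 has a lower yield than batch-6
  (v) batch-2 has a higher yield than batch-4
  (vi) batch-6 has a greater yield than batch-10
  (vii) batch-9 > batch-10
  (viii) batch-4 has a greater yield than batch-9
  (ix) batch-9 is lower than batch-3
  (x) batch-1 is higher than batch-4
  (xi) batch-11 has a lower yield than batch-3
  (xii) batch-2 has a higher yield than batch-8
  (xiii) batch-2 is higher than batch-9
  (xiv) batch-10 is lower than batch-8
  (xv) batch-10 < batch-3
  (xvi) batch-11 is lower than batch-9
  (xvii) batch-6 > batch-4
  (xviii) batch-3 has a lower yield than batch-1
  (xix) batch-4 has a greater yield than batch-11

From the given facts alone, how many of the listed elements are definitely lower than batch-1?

5

From batch-1 the given relations immediately reach batch-3, batch-4.
From those, batch-11, batch-10, batch-9 — 5 in total.
Nothing else is reachable below batch-1; 5 in all.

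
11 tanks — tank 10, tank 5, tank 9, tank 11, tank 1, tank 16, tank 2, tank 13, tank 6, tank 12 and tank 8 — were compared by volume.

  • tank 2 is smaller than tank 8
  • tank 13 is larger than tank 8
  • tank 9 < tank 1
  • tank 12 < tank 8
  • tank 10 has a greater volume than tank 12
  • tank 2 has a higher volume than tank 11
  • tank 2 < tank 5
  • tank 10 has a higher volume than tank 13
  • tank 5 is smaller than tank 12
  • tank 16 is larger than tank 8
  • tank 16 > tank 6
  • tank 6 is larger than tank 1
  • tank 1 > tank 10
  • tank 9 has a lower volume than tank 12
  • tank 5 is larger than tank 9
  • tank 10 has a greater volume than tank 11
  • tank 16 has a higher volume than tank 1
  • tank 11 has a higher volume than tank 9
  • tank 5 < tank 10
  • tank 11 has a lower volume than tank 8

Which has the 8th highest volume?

Piecing the relations together gives one ordering: tank 9 < tank 11 < tank 2 < tank 5 < tank 12 < tank 8 < tank 13 < tank 10 < tank 1 < tank 6 < tank 16.
The 8th largest is tank 5.

tank 5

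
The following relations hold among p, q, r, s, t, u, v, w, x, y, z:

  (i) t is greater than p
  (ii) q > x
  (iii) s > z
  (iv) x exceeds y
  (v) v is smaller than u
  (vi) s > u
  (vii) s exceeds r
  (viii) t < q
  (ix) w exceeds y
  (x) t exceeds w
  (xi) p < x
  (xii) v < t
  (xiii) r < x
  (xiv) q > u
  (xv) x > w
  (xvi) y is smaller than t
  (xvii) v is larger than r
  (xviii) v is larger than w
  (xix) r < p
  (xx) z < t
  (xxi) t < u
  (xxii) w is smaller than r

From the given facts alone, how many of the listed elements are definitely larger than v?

The elements the relations force above v are t, u, q, s — no chain reaches any other.
That is 4.

4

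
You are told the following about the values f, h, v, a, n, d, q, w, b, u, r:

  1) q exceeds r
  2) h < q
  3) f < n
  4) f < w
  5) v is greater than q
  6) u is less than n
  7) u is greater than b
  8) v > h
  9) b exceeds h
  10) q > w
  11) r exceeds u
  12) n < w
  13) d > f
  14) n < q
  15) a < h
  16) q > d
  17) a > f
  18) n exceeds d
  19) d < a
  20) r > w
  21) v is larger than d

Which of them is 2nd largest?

q

Piecing the relations together gives one ordering: f < d < a < h < b < u < n < w < r < q < v.
Counting 2 from the largest end gives q.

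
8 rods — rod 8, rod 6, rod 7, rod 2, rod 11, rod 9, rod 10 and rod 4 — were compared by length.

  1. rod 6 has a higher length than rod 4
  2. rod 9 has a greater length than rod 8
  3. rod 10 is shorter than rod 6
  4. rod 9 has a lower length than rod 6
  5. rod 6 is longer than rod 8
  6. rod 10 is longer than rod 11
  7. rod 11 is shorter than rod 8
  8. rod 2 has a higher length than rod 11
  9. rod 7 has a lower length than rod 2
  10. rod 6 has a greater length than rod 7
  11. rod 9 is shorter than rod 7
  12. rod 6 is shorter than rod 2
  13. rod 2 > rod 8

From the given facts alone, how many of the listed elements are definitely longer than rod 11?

6

The elements the relations force above rod 11 are rod 8, rod 9, rod 7, rod 10, rod 6, rod 2 — no chain reaches any other.
That is 6.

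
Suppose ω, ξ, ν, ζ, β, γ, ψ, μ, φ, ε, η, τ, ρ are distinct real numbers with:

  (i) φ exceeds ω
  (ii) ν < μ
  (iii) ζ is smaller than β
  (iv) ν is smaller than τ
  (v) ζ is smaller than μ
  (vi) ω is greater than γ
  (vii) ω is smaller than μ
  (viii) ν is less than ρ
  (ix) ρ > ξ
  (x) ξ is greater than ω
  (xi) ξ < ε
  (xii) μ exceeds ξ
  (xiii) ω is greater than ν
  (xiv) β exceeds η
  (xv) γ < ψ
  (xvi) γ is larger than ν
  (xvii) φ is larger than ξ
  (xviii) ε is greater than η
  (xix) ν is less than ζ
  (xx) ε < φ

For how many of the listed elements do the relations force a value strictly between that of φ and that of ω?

Chaining upward from ω reaches: ξ, ρ, ε, μ.
Chaining downward from φ reaches: η, ν, γ, ξ, ε.
Strictly between ω and φ are those in both lists: ξ, ε — 2 elements.

2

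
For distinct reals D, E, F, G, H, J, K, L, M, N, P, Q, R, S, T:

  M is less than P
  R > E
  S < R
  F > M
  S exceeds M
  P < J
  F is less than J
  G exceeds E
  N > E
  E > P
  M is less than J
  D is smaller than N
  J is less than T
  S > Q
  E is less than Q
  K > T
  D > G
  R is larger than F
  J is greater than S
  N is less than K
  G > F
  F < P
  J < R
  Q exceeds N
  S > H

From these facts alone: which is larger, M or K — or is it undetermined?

K

M < F < P < E < G < D < N < Q < S < J < T < K, by transitivity through F, P, E, G, D, N, Q, S, J, T.
So K is larger.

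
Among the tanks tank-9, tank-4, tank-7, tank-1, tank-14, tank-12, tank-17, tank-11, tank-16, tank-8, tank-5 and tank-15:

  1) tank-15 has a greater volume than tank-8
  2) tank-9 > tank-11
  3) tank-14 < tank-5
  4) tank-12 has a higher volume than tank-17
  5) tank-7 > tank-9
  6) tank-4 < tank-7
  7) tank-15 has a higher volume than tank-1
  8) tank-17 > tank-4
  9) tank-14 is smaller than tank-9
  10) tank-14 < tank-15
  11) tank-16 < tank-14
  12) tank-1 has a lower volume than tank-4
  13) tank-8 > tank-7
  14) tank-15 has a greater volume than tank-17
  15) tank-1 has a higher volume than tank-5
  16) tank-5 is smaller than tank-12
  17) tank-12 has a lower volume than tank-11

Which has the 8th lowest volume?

tank-11

The consecutive relations fix a unique order: tank-16 < tank-14 < tank-5 < tank-1 < tank-4 < tank-17 < tank-12 < tank-11 < tank-9 < tank-7 < tank-8 < tank-15.
Counting 8 from the smallest end gives tank-11.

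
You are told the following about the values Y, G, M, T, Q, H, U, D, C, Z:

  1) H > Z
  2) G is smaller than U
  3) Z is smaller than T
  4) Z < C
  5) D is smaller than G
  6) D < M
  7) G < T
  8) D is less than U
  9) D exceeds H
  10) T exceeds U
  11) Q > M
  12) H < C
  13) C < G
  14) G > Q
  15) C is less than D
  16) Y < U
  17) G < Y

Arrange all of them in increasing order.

Z < H < C < D < M < Q < G < Y < U < T

Each adjacent pair is fixed by a given relation: Z < H; H < C; C < D; D < M; M < Q; Q < G; G < Y; Y < U; U < T. Chaining them end to end gives the full order.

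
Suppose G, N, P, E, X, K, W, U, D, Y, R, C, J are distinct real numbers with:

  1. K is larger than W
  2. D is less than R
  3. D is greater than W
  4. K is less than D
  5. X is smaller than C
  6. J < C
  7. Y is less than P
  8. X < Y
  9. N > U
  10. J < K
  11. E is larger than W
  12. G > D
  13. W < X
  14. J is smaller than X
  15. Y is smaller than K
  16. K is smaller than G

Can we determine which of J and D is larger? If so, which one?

The relevant relations are J < X; X < Y; Y < K; K < D.
Chaining these gives J < X < Y < K < D.
So D is larger.

D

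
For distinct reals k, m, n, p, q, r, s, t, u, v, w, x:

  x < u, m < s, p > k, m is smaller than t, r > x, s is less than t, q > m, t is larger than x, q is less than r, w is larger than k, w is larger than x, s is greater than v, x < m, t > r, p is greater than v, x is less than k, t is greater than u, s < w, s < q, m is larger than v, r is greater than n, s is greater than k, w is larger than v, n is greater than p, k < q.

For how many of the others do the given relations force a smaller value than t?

Directly below t: x, m, s, u, r.
One step further: v, k, q, n (9 so far).
One step further: p (10 so far).
No other element is forced below t by the given relations, so the count is 10.

10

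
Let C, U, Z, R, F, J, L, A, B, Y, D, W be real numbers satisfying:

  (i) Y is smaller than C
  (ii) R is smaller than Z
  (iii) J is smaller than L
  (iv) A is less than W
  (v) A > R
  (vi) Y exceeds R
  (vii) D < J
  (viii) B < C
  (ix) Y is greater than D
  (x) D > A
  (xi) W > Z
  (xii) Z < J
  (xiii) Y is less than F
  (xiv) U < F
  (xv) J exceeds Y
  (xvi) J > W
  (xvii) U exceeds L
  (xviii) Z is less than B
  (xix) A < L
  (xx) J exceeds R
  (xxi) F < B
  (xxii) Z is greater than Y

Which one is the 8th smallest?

Piecing the relations together gives one ordering: R < A < D < Y < Z < W < J < L < U < F < B < C.
The 8th smallest is L.

L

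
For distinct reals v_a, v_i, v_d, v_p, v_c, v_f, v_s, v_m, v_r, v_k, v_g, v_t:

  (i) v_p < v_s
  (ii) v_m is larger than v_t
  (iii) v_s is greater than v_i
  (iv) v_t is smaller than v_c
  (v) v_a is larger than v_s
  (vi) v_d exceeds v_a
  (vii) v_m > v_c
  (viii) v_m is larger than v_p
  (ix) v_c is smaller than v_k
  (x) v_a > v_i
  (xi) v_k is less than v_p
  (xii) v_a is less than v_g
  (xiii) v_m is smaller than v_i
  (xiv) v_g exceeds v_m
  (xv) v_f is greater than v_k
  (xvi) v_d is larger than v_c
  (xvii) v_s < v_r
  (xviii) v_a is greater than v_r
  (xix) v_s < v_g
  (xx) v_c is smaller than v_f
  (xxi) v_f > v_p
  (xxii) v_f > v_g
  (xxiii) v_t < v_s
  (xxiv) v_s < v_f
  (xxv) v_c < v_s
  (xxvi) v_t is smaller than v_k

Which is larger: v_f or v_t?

v_t < v_c and v_c < v_k give v_t < v_k.
With v_k < v_p: v_t < v_c < v_k < v_p.
Then v_p < v_m extends the chain to v_m.
With v_m < v_i: v_t < v_c < v_k < v_p < v_m < v_i.
With v_i < v_s: v_t < v_c < v_k < v_p < v_m < v_i < v_s.
With v_s < v_r: v_t < v_c < v_k < v_p < v_m < v_i < v_s < v_r.
Then v_r < v_a extends the chain to v_a.
Then v_a < v_g extends the chain to v_g.
Then v_g < v_f extends the chain to v_f.
So v_t < v_f; v_f is the larger of the two.

v_f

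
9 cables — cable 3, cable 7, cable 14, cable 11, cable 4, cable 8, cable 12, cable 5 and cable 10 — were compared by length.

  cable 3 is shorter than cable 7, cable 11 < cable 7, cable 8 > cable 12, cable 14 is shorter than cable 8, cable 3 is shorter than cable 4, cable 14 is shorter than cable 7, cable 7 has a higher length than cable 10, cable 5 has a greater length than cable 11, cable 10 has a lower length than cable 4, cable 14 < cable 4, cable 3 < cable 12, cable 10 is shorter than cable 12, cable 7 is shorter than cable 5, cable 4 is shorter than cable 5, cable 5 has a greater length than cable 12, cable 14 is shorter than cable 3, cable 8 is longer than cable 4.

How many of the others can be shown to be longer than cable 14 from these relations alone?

6

The elements the relations force above cable 14 are cable 3, cable 12, cable 4, cable 8, cable 7, cable 5 — no chain reaches any other.
That is 6.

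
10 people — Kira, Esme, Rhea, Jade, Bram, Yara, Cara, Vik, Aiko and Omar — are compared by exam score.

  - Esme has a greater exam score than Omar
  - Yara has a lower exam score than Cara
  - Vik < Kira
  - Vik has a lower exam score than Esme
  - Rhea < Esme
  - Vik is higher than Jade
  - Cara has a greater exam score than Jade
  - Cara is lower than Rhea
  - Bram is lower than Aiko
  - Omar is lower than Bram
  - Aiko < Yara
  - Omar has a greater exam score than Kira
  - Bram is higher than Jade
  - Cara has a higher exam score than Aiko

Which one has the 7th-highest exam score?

Omar

Piecing the relations together gives one ordering: Jade < Vik < Kira < Omar < Bram < Aiko < Yara < Cara < Rhea < Esme.
The 7th largest is Omar.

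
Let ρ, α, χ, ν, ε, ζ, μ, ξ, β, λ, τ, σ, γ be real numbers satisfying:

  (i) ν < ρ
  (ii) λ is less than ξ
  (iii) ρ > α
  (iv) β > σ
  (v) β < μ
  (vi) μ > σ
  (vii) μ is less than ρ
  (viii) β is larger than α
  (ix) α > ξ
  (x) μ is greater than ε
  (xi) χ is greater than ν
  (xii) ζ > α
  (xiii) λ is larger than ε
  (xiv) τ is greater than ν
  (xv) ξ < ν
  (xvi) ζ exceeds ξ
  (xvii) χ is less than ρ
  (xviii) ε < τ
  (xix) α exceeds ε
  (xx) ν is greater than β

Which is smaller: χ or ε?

ε < λ < ξ < α < β < ν < χ, by transitivity through λ, ξ, α, β, ν.
So ε < χ; ε is the smaller of the two.

ε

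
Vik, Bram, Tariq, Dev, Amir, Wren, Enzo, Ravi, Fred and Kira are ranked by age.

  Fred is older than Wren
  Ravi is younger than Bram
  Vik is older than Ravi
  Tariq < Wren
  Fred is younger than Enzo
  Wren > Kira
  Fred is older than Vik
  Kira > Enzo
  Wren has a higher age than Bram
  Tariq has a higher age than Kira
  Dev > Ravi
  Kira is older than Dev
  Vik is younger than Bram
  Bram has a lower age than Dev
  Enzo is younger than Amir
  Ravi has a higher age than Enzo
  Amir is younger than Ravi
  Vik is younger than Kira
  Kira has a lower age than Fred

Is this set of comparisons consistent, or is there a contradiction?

inconsistent

We have Fred < Enzo stated directly, yet also Enzo < Amir < Ravi < Vik < Bram < Dev < Kira < Tariq < Wren < Fred by chaining the others — so Enzo < Fred. Contradiction.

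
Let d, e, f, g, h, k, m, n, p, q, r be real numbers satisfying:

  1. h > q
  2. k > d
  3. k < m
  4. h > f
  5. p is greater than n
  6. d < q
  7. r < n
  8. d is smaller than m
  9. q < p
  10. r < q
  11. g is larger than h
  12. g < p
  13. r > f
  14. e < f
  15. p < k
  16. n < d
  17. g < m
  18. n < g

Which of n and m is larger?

m

The relevant relations are n < d; d < q; q < h; h < g; g < p; p < k; k < m.
Chaining these gives n < d < q < h < g < p < k < m.
So n < m; m is the larger of the two.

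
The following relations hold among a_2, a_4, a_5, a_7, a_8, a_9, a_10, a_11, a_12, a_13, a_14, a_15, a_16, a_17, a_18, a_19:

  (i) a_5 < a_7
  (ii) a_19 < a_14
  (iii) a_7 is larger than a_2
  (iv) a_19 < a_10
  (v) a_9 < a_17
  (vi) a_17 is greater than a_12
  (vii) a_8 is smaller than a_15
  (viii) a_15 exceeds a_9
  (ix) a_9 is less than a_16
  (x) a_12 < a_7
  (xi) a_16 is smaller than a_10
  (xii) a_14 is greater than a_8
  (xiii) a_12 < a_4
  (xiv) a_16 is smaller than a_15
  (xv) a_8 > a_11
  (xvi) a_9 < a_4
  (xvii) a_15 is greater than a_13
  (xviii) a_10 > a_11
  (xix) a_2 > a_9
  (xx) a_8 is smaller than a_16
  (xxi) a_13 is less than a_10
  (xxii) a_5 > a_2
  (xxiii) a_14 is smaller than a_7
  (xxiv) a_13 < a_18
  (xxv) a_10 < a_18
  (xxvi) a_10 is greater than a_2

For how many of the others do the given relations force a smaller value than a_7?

From a_7 the given relations immediately reach a_2, a_5, a_12, a_14.
From those, a_9, a_19, a_8 — 7 in total.
From those, a_11 — 8 in total.
Nothing else is reachable below a_7; 8 in all.

8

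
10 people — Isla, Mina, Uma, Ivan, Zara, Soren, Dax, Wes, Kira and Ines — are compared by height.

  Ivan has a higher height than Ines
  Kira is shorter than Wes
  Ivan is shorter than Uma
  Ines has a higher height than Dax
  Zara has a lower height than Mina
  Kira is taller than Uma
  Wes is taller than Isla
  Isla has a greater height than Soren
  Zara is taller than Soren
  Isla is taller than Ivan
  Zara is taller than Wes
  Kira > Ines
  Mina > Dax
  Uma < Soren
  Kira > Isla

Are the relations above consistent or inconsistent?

Every relation is compatible with Dax < Ines < Ivan < Uma < Soren < Isla < Kira < Wes < Zara < Mina; the set is consistent.

consistent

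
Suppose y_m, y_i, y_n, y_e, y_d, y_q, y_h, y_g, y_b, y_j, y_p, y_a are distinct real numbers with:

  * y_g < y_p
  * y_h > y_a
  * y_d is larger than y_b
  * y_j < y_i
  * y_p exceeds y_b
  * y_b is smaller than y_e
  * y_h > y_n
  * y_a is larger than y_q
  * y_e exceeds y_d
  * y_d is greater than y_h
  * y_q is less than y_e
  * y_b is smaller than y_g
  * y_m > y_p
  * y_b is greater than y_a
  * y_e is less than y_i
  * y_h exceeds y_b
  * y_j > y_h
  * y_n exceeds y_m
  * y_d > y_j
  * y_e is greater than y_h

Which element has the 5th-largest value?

y_h

Chaining the given pairs: y_q < y_a < y_b < y_g < y_p < y_m < y_n < y_h < y_j < y_d < y_e < y_i.
The 5th largest is y_h.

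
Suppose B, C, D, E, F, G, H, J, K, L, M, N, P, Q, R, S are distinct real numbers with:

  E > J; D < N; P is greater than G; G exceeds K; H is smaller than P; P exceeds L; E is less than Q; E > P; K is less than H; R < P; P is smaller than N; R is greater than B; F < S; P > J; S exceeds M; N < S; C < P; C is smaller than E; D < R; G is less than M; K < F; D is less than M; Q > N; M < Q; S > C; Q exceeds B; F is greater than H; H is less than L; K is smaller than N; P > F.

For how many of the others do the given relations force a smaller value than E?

11

From E the given relations immediately reach C, J, P.
From those, H, G, L, R, F — 8 in total.
From those, D, B, K — 11 in total.
No other element is forced below E by the given relations, so the count is 11.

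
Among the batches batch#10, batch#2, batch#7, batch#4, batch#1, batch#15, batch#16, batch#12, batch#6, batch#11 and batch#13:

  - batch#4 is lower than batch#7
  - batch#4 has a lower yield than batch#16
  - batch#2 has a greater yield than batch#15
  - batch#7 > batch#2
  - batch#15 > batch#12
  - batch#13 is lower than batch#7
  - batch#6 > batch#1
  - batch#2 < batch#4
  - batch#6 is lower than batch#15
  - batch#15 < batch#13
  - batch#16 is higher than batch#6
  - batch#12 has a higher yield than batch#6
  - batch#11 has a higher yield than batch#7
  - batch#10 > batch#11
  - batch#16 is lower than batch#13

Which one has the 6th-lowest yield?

batch#4

The consecutive relations fix a unique order: batch#1 < batch#6 < batch#12 < batch#15 < batch#2 < batch#4 < batch#16 < batch#13 < batch#7 < batch#11 < batch#10.
The 6th smallest is batch#4.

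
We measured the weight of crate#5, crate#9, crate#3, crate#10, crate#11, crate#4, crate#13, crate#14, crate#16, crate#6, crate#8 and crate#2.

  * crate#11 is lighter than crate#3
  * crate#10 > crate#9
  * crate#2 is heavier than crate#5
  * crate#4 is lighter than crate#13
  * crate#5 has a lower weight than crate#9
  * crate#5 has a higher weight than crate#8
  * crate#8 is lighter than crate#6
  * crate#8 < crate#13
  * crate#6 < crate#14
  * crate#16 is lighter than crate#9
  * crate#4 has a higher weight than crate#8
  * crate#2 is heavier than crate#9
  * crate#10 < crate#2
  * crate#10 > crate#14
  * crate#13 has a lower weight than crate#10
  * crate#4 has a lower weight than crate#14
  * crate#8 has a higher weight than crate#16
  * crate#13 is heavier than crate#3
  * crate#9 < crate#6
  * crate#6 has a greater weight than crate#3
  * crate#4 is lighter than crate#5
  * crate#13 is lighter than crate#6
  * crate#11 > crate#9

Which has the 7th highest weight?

crate#11

Piecing the relations together gives one ordering: crate#16 < crate#8 < crate#4 < crate#5 < crate#9 < crate#11 < crate#3 < crate#13 < crate#6 < crate#14 < crate#10 < crate#2.
Counting 7 from the largest end gives crate#11.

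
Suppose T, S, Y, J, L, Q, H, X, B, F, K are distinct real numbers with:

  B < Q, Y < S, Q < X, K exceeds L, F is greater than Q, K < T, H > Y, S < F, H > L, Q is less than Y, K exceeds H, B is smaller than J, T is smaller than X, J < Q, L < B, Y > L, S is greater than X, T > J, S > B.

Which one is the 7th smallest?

The consecutive relations fix a unique order: L < B < J < Q < Y < H < K < T < X < S < F.
Counting 7 from the smallest end gives K.

K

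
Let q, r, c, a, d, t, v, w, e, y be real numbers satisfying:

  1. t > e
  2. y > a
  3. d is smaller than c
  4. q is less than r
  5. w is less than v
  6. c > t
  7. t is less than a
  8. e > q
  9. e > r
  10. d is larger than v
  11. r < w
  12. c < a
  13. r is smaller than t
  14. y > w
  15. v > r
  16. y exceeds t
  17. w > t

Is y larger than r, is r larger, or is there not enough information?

Link the given pairs in sequence: r < e; e < t; t < w; w < v; v < d; d < c; c < a; a < y.
Together: r < e < t < w < v < d < c < a < y.
So y is larger.

y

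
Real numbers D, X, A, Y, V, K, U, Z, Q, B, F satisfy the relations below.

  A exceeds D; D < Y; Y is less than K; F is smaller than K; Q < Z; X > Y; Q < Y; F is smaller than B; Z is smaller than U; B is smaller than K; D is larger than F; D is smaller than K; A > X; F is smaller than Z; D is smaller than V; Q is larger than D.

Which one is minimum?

F

D is not least since F < D; Q is not least since D < Q; V is not least since D < V; B is not least since F < B; Y is not least since D < Y; K is not least since B < K; Z is not least since F < Z; X is not least since Y < X; A is not least since X < A; U is not least since Z < U.
Only F has nothing below it, so F is the minimum.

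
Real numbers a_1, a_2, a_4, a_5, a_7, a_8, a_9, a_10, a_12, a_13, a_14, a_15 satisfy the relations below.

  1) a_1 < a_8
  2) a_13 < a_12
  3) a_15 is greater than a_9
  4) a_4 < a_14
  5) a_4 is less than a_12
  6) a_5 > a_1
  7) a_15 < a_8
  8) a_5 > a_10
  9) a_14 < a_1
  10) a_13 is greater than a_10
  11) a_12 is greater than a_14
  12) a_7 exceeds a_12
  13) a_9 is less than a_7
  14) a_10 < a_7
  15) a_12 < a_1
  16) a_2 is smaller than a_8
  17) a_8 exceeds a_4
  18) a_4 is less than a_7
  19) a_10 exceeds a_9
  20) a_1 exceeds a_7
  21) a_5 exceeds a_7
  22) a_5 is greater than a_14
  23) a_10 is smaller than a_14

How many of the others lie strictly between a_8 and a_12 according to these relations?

Chaining upward from a_12 reaches: a_7, a_1, a_5.
Chaining downward from a_8 reaches: a_9, a_4, a_2, a_10, a_13, a_15, a_14, a_7, a_1.
Strictly between a_12 and a_8 are those in both lists: a_7, a_1 — 2 elements.

2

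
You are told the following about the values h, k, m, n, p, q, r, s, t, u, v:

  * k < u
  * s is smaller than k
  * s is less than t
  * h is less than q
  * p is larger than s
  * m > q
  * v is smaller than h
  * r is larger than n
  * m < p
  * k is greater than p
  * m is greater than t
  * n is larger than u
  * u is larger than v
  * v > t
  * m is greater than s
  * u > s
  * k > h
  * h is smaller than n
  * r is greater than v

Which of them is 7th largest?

Chaining the given pairs: s < t < v < h < q < m < p < k < u < n < r.
Counting 7 from the largest end gives q.

q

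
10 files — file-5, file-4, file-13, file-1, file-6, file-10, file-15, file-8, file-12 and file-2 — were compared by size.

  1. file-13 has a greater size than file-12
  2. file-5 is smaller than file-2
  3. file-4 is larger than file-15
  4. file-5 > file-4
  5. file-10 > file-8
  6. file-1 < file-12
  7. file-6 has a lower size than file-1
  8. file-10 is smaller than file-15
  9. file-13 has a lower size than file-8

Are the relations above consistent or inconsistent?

The single ordering file-6 < file-1 < file-12 < file-13 < file-8 < file-10 < file-15 < file-4 < file-5 < file-2 satisfies every listed relation, so no contradiction arises.

consistent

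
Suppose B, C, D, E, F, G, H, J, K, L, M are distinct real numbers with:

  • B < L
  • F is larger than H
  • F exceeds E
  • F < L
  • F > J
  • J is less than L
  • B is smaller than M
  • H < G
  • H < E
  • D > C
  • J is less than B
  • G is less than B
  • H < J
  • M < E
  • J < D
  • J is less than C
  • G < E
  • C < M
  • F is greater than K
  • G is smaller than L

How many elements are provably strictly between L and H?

7

Chaining upward from H reaches: J, G, B, C, M, E, D, F.
Chaining downward from L reaches: K, J, G, B, C, M, E, F.
Strictly between H and L are those in both lists: J, G, B, C, M, E, F — 7 elements.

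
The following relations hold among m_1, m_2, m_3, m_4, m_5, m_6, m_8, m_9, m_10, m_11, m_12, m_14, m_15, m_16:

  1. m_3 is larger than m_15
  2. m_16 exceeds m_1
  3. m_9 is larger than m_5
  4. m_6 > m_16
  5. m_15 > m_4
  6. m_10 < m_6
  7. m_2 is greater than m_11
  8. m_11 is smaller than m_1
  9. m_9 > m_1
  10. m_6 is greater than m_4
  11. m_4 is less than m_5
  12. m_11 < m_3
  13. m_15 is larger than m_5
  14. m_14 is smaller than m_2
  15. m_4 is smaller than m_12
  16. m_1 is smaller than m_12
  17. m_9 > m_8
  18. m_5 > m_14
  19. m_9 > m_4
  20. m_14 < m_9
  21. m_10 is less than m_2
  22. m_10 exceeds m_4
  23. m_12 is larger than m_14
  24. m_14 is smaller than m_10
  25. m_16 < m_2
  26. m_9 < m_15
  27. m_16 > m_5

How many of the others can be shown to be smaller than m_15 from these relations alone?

7

Directly below m_15: m_4, m_5, m_9.
One step further: m_8, m_14, m_1 (6 so far).
One step further: m_11 (7 so far).
Nothing else is reachable below m_15; 7 in all.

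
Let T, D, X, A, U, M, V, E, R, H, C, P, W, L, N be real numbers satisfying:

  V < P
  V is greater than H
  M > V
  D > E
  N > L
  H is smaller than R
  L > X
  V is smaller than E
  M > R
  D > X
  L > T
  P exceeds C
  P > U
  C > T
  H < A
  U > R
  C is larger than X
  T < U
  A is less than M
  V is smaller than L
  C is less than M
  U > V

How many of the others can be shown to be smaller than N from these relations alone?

From N the given relations immediately reach L.
From those, V, T, X — 4 in total.
From those, H — 5 in total.
Nothing else is reachable below N; 5 in all.

5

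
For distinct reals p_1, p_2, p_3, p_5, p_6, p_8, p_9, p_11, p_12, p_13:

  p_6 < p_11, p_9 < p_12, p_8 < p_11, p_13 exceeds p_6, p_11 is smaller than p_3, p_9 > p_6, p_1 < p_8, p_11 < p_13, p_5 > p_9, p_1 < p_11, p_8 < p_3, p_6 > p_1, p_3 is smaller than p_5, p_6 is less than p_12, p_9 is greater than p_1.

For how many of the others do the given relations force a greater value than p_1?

From p_1 the given relations immediately reach p_8, p_6, p_11, p_9.
From those, p_3, p_13, p_5, p_12 — 8 in total.
No other element is forced above p_1 by the given relations, so the count is 8.

8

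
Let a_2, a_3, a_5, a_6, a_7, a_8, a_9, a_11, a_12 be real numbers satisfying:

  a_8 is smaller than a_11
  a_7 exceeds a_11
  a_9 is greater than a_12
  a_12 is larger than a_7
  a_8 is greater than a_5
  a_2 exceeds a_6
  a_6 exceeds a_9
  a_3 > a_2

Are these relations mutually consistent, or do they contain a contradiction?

Every relation is compatible with a_5 < a_8 < a_11 < a_7 < a_12 < a_9 < a_6 < a_2 < a_3; the set is consistent.

consistent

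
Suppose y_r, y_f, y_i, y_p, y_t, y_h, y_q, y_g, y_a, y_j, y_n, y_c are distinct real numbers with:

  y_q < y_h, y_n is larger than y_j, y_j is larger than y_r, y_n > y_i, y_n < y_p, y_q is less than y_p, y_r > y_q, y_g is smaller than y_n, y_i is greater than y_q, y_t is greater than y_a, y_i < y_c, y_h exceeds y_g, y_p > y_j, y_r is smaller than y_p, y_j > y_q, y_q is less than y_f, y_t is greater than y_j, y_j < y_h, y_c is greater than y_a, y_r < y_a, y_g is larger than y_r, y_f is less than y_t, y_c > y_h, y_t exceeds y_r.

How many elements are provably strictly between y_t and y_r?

2

Chaining upward from y_r reaches: y_g, y_a, y_j, y_h, y_c, y_n, y_p.
Chaining downward from y_t reaches: y_q, y_a, y_j, y_f.
Strictly between y_r and y_t are those in both lists: y_a, y_j — 2 elements.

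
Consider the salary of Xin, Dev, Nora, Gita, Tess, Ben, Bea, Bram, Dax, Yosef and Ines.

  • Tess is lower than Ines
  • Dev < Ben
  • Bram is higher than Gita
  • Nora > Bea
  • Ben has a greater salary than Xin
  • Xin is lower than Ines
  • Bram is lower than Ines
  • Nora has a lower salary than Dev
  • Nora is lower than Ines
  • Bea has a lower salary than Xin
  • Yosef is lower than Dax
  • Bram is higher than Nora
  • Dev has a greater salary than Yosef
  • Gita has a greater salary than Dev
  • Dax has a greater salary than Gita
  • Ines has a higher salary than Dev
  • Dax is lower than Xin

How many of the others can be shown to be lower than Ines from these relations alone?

9

From Ines the given relations immediately reach Tess, Nora, Dev, Xin, Bram.
From those, Yosef, Bea, Gita, Dax — 9 in total.
No other element is forced below Ines by the given relations, so the count is 9.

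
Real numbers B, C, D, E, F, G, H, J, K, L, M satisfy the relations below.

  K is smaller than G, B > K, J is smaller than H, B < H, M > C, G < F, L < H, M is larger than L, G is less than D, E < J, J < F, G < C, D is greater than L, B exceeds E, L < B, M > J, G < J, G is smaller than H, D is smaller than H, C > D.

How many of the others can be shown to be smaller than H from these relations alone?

7

From H the given relations immediately reach L, G, B, J, D.
From those, K, E — 7 in total.
No other element is forced below H by the given relations, so the count is 7.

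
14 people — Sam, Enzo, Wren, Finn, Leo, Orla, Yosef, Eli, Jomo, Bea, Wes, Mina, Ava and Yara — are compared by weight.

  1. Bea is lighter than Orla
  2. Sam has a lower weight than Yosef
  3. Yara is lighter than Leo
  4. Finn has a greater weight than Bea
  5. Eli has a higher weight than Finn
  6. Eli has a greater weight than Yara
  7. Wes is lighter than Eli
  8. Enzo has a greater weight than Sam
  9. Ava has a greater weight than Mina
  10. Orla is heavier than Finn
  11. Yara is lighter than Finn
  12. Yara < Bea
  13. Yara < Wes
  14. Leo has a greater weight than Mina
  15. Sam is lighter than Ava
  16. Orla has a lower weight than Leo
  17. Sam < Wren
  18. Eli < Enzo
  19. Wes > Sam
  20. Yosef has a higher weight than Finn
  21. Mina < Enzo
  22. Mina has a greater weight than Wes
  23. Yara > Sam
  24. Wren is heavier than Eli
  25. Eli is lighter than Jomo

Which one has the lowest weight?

Sam

Chaining upward from Sam: directly above it, Yara, Wes, Ava, Enzo, Yosef, Wren; then Bea, Finn, Eli, Mina, Leo; then Orla, Jomo.
That covers every other element, and nothing is given below Sam, so Sam is the lowest weight.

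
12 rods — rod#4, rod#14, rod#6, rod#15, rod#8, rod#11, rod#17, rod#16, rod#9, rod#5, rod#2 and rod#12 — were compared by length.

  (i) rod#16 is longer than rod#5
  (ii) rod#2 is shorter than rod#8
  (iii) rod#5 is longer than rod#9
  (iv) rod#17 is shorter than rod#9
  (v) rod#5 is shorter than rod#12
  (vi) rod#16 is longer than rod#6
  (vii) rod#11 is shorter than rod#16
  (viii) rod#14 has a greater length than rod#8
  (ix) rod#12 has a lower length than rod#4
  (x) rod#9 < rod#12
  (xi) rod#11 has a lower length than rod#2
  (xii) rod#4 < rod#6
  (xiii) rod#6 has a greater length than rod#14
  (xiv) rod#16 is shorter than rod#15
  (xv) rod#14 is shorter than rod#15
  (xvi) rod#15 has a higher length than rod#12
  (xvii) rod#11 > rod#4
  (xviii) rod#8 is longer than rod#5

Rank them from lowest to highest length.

rod#17 < rod#9 < rod#5 < rod#12 < rod#4 < rod#11 < rod#2 < rod#8 < rod#14 < rod#6 < rod#16 < rod#15

Nothing is placed below rod#17, so it is least; from there rod#17 < rod#9; rod#9 < rod#5; rod#5 < rod#12; rod#12 < rod#4; rod#4 < rod#11; rod#11 < rod#2; rod#2 < rod#8; rod#8 < rod#14; rod#14 < rod#6; rod#6 < rod#16; rod#16 < rod#15, each given directly.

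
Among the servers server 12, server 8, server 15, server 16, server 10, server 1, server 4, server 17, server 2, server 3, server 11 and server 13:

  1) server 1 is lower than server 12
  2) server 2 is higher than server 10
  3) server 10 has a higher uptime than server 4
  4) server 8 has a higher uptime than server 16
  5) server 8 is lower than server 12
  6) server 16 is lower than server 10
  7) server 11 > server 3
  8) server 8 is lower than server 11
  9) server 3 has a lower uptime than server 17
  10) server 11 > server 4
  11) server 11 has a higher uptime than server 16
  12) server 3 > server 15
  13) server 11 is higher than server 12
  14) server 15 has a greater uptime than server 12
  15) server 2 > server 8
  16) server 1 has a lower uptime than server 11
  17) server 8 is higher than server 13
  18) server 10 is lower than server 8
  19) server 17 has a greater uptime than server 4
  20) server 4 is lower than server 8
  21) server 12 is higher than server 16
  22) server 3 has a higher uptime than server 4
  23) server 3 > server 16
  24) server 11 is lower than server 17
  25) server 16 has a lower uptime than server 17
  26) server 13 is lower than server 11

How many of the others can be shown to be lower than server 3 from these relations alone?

8

The elements the relations force below server 3 are server 16, server 13, server 4, server 1, server 10, server 8, server 12, server 15 — no chain reaches any other.
That is 8.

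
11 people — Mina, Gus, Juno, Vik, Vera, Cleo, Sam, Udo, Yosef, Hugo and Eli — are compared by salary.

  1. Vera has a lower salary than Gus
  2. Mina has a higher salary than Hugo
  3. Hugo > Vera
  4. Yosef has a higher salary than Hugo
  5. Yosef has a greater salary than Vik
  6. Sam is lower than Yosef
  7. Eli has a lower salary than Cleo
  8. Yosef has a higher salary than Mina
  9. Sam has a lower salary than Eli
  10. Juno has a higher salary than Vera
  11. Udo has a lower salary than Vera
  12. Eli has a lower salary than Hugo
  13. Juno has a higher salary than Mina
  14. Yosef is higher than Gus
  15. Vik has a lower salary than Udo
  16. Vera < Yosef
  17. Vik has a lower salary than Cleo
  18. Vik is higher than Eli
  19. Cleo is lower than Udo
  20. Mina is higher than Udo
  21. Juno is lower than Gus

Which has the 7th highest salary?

The consecutive relations fix a unique order: Sam < Eli < Vik < Cleo < Udo < Vera < Hugo < Mina < Juno < Gus < Yosef.
The 7th largest is Udo.

Udo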